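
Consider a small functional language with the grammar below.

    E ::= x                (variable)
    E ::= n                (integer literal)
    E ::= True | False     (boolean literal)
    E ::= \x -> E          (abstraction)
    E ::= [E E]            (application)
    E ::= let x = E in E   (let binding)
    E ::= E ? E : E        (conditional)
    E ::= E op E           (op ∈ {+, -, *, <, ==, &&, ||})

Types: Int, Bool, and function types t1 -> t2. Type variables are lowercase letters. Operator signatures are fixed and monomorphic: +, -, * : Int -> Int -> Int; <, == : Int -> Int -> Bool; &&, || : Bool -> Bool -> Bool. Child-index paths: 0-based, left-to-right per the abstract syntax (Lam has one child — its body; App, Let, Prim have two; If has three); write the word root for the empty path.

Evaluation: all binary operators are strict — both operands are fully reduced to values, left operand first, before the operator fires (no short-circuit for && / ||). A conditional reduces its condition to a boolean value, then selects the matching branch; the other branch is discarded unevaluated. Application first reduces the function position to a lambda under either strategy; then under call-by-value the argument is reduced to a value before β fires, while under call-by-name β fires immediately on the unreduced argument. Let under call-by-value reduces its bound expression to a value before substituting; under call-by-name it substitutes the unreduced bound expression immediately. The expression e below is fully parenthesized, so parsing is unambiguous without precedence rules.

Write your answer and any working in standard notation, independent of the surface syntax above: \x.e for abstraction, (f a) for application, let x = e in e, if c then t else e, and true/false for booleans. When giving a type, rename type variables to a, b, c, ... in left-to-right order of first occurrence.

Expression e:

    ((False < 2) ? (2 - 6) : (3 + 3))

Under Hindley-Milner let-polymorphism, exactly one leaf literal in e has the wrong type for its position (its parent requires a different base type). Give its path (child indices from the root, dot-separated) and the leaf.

Answer: 0.0 : false

Working:
  unify Bool ~ Int
  FAIL: mismatch Bool ~ Int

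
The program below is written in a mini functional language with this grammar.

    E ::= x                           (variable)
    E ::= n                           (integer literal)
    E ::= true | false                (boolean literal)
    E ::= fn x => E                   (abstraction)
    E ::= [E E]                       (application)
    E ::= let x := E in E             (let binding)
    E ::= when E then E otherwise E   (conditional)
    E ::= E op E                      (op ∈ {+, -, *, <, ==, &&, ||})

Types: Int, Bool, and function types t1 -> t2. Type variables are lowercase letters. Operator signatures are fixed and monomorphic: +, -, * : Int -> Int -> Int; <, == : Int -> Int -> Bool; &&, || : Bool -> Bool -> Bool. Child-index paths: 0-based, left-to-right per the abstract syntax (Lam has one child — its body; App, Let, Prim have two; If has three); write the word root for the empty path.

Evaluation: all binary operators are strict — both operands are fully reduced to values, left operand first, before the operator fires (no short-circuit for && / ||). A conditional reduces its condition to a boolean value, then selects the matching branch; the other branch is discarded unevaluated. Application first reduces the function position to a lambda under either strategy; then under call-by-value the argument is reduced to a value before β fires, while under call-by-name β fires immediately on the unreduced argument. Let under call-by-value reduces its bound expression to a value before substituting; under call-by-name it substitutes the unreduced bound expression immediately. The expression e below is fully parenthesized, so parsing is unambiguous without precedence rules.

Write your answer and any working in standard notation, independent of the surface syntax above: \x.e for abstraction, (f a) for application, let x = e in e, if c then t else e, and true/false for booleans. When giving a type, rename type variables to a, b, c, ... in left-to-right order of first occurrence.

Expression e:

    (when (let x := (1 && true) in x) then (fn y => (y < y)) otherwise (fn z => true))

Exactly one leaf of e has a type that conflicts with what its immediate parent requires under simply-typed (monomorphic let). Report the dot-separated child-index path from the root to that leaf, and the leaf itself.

Derivation:
  unify Int ~ Bool
  FAIL: mismatch Int ~ Bool

Answer: 0.0.0 : 1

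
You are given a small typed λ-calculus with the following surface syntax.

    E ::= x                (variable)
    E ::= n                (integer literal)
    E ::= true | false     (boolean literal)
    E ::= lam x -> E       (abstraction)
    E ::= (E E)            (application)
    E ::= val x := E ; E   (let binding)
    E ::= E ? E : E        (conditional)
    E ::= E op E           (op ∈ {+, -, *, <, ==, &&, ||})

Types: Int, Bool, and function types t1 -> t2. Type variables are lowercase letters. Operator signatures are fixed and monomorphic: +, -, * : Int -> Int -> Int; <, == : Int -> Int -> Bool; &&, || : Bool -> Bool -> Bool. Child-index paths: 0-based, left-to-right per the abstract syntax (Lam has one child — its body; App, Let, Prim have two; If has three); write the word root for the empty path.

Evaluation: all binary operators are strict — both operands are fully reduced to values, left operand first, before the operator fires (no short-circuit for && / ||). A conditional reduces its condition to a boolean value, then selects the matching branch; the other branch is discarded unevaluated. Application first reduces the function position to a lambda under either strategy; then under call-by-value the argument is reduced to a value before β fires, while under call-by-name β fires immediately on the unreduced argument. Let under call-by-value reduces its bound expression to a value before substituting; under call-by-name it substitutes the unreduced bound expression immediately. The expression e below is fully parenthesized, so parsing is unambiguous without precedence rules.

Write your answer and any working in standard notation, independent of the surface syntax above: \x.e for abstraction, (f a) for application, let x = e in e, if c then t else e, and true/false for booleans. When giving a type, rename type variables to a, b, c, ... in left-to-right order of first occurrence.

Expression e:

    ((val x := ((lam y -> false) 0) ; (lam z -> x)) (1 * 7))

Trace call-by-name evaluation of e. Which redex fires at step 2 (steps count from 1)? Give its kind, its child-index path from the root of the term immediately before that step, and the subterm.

Trace:
step 0: ((let x = ((\y.false) 0) in (\z.x)) (1 * 7))
step 1: [let@0] ((\z.((\y.false) 0)) (1 * 7))
step 2: [beta@root] ((\y.false) 0)

Answer: beta at root : ((\z.((\y.false) 0)) (1 * 7))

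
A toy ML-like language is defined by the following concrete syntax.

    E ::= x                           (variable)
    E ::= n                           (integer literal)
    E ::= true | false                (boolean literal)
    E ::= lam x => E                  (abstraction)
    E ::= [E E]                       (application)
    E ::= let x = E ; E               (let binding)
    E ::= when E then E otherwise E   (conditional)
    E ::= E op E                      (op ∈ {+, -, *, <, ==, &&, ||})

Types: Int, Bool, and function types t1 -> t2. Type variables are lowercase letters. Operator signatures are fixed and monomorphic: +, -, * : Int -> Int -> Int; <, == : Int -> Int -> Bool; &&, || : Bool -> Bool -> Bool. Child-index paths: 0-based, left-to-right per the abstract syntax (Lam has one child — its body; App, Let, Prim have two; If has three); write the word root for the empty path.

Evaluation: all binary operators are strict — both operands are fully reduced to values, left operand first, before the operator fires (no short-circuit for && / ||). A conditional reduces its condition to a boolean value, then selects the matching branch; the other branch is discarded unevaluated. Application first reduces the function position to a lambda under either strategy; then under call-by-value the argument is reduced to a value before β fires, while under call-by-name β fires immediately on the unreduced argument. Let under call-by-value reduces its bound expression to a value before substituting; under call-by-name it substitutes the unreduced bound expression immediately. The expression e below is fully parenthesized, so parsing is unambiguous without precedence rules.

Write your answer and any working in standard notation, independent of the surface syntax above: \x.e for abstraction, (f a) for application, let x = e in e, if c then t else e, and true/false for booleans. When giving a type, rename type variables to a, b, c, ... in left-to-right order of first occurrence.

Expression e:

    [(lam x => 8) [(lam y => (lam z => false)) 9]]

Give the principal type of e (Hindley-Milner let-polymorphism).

Answer: Int

Working:
\x._ : a -> Int
\z._ : c -> Bool
\y._ : b -> c -> Bool
  unify b -> c -> Bool ~ Int -> d
  unify b ~ Int
  unify c -> Bool ~ d
_ _ : c -> Bool
  unify a -> Int ~ (c -> Bool) -> e
  unify a ~ c -> Bool
  unify Int ~ e
_ _ : Int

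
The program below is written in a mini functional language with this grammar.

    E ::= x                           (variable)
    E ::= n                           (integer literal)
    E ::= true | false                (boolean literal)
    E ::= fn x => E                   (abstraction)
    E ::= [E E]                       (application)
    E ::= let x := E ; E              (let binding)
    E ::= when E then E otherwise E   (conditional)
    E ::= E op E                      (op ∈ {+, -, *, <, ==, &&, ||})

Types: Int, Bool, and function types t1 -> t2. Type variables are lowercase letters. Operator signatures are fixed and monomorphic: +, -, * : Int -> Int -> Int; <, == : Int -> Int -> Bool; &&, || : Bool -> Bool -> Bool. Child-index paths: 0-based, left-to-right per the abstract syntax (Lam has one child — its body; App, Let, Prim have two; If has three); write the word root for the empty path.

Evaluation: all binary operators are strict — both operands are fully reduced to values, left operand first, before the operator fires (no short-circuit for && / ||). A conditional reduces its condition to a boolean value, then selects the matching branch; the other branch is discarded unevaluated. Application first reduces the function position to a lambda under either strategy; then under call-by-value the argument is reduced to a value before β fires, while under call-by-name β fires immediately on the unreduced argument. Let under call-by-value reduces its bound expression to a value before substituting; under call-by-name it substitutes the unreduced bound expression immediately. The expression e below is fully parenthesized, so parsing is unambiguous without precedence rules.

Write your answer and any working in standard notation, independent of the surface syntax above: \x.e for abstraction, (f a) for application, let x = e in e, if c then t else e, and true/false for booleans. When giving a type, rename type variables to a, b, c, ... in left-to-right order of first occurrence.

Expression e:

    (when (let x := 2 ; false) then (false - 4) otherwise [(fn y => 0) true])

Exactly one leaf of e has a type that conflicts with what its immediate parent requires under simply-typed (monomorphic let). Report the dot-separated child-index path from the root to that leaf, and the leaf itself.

Answer: 1.0 : false

Working:
let x : Int
  unify Bool ~ Bool
  unify Bool ~ Int
  FAIL: mismatch Bool ~ Int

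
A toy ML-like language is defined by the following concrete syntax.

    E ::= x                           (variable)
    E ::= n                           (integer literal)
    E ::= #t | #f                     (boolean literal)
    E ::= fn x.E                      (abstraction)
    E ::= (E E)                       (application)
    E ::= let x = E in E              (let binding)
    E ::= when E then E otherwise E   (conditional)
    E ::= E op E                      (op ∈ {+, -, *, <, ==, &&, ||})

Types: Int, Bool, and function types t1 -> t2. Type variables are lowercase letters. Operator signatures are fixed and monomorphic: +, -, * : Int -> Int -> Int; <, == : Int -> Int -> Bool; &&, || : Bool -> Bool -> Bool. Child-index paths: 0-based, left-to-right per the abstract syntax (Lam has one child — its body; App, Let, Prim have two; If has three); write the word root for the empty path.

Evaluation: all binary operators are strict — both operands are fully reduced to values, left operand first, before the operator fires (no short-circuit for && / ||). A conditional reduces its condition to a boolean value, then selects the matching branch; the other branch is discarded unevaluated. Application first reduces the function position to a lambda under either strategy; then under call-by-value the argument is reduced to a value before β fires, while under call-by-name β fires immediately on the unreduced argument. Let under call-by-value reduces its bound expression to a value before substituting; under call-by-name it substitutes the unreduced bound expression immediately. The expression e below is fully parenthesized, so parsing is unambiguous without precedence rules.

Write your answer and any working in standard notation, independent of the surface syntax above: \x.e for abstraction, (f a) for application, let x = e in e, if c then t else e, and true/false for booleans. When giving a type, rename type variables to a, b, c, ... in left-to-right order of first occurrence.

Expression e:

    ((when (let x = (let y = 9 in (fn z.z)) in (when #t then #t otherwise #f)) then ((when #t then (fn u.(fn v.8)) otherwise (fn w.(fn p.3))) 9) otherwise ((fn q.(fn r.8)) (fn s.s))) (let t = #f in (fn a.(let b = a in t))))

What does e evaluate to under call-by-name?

Answer: 8

Working:
step 0: ((if (let x = (let y = 9 in (\z.z)) in (if true then true else false)) then ((if true then (\u.(\v.8)) else (\w.(\p.3))) 9) else ((\q.(\r.8)) (\s.s))) (let t = false in (\a.(let b = a in t))))
step 1: [let@0.0] ((if (if true then true else false) then ((if true then (\u.(\v.8)) else (\w.(\p.3))) 9) else ((\q.(\r.8)) (\s.s))) (let t = false in (\a.(let b = a in t))))
step 2: [if@0.0] ((if true then ((if true then (\u.(\v.8)) else (\w.(\p.3))) 9) else ((\q.(\r.8)) (\s.s))) (let t = false in (\a.(let b = a in t))))
step 3: [if@0] (((if true then (\u.(\v.8)) else (\w.(\p.3))) 9) (let t = false in (\a.(let b = a in t))))
step 4: [if@0.0] (((\u.(\v.8)) 9) (let t = false in (\a.(let b = a in t))))
step 5: [beta@0] ((\v.8) (let t = false in (\a.(let b = a in t))))
step 6: [beta@root] 8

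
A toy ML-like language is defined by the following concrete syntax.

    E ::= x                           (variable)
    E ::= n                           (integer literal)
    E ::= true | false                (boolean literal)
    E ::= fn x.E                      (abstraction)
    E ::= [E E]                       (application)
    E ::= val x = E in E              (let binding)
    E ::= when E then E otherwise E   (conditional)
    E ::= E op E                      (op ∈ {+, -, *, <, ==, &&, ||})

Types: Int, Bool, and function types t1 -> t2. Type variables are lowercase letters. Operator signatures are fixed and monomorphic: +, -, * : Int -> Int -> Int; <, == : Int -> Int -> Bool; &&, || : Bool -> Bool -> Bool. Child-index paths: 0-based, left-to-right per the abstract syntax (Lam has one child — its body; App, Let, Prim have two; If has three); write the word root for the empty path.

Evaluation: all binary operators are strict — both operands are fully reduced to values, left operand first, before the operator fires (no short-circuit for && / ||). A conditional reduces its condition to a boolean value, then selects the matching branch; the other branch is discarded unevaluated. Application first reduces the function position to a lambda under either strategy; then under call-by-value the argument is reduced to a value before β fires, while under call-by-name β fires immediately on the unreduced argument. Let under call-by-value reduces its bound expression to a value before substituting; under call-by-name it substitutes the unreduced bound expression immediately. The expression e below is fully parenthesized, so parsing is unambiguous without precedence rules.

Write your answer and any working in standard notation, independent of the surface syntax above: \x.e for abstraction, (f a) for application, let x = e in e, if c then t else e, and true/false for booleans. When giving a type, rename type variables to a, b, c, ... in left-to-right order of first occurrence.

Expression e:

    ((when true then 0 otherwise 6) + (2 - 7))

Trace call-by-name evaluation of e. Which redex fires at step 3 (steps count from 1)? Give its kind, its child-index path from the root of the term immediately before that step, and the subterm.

Answer: delta at root : (0 + -5)

Derivation:
step 0: ((if true then 0 else 6) + (2 - 7))
step 1: [if@0] (0 + (2 - 7))
step 2: [delta@1] (0 + -5)
step 3: [delta@root] -5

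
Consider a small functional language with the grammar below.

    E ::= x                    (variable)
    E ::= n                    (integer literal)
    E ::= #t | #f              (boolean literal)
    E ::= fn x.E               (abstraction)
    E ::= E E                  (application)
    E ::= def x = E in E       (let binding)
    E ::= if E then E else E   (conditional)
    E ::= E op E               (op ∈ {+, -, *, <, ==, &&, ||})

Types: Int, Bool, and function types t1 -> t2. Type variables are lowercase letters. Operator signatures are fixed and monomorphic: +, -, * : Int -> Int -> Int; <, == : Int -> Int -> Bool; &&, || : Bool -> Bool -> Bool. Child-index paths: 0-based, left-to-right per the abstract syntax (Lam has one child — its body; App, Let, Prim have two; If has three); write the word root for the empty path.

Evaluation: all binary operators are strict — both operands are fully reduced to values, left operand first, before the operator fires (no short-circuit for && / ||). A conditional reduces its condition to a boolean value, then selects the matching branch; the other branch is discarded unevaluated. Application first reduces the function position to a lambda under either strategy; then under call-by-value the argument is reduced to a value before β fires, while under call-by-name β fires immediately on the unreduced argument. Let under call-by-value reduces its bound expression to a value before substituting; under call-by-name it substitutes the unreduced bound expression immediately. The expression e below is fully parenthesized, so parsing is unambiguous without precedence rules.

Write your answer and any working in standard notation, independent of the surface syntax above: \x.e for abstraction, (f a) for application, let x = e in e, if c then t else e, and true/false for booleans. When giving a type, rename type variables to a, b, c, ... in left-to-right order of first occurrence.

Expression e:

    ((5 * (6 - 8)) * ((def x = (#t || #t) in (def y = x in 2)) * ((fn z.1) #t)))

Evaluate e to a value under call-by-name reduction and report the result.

Answer: -20

Derivation:
step 0: ((5 * (6 - 8)) * ((let x = (true || true) in (let y = x in 2)) * ((\z.1) true)))
step 1: [delta@0.1] ((5 * -2) * ((let x = (true || true) in (let y = x in 2)) * ((\z.1) true)))
step 2: [delta@0] (-10 * ((let x = (true || true) in (let y = x in 2)) * ((\z.1) true)))
step 3: [let@1.0] (-10 * ((let y = (true || true) in 2) * ((\z.1) true)))
step 4: [let@1.0] (-10 * (2 * ((\z.1) true)))
step 5: [beta@1.1] (-10 * (2 * 1))
step 6: [delta@1] (-10 * 2)
step 7: [delta@root] -20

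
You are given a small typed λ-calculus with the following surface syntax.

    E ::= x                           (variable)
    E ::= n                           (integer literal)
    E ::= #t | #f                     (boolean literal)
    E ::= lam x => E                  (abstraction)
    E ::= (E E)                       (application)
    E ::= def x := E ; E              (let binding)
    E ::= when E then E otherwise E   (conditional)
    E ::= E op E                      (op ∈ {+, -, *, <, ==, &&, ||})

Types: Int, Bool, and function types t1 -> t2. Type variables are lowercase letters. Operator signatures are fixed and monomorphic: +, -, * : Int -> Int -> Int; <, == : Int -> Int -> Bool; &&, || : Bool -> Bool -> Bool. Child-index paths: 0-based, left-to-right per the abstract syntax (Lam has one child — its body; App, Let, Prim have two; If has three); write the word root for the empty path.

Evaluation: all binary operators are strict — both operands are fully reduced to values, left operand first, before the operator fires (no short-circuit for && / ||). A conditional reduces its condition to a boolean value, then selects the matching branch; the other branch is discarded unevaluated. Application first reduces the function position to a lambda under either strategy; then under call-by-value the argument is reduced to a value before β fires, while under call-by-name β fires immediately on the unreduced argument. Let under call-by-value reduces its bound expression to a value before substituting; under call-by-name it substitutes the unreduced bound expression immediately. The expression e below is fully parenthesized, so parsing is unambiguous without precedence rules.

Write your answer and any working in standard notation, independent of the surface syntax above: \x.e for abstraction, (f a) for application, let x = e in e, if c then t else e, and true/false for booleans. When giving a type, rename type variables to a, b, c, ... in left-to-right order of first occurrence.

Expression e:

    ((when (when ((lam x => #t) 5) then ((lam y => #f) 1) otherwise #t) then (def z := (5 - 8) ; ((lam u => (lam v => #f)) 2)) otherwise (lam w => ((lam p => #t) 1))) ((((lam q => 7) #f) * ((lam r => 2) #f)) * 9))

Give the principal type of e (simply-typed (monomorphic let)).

Answer: Bool

Trace:
\x._ : a -> Bool
  unify a -> Bool ~ Int -> b
  unify a ~ Int
  unify Bool ~ b
_ _ : Bool
  unify Bool ~ Bool
\y._ : c -> Bool
  unify c -> Bool ~ Int -> d
  unify c ~ Int
  unify Bool ~ d
_ _ : Bool
  unify Bool ~ Bool
  unify Bool ~ Bool
  unify Int ~ Int
  unify Int ~ Int
let z : Int
\v._ : f -> Bool
\u._ : e -> f -> Bool
  unify e -> f -> Bool ~ Int -> g
  unify e ~ Int
  unify f -> Bool ~ g
_ _ : f -> Bool
\p._ : i -> Bool
  unify i -> Bool ~ Int -> j
  unify i ~ Int
  unify Bool ~ j
_ _ : Bool
\w._ : h -> Bool
  unify f -> Bool ~ h -> Bool
  unify f ~ h
  unify Bool ~ Bool
\q._ : k -> Int
  unify k -> Int ~ Bool -> l
  unify k ~ Bool
  unify Int ~ l
_ _ : Int
  unify Int ~ Int
\r._ : m -> Int
  unify m -> Int ~ Bool -> n
  unify m ~ Bool
  unify Int ~ n
_ _ : Int
  unify Int ~ Int
  unify Int ~ Int
  unify Int ~ Int
  unify h -> Bool ~ Int -> o
  unify h ~ Int
  unify Bool ~ o
_ _ : Bool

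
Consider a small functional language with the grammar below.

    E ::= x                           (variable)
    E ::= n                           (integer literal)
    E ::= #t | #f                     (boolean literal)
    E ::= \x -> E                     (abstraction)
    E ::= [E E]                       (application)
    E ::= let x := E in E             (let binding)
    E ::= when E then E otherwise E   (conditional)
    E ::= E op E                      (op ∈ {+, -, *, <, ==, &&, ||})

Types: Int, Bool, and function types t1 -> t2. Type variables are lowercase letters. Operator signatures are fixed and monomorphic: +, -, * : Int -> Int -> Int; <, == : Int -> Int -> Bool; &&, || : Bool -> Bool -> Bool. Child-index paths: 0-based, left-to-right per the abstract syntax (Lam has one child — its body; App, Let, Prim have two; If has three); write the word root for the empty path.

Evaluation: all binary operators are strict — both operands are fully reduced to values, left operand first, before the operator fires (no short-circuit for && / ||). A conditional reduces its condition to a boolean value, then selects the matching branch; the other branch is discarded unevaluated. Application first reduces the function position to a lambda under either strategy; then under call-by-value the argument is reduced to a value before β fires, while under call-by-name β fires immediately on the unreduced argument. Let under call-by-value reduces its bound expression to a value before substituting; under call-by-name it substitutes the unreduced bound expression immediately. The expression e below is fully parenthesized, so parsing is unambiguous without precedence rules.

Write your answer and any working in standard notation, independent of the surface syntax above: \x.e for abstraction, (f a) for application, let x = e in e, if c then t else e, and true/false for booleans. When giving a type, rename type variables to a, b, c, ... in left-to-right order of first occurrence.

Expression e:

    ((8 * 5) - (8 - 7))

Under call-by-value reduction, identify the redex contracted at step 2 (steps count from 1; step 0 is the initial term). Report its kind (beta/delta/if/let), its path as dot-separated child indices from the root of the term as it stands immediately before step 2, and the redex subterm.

Derivation:
step 0: ((8 * 5) - (8 - 7))
step 1: [delta@0] (40 - (8 - 7))
step 2: [delta@1] (40 - 1)

Answer: delta at 1 : (8 - 7)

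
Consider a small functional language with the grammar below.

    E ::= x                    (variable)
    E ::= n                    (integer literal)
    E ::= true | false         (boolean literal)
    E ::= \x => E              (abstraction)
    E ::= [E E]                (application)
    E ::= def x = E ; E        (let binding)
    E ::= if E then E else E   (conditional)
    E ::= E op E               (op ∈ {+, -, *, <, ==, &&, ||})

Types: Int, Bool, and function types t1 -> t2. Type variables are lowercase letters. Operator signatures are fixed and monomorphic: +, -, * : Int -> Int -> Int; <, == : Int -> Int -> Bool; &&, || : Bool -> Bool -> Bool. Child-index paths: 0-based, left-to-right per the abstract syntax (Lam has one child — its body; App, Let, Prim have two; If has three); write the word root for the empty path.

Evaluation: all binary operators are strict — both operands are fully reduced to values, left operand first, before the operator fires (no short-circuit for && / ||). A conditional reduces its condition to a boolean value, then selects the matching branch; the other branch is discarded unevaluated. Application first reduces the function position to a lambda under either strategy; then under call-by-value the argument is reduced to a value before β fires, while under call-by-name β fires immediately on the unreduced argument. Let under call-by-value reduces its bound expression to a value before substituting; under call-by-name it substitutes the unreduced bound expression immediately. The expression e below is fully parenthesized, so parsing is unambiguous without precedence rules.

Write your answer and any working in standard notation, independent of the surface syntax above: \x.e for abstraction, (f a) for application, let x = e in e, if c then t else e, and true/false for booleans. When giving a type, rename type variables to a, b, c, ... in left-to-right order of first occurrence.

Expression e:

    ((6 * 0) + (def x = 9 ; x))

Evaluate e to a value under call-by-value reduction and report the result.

Answer: 9

Working:
step 0: ((6 * 0) + (let x = 9 in x))
step 1: [delta@0] (0 + (let x = 9 in x))
step 2: [let@1] (0 + 9)
step 3: [delta@root] 9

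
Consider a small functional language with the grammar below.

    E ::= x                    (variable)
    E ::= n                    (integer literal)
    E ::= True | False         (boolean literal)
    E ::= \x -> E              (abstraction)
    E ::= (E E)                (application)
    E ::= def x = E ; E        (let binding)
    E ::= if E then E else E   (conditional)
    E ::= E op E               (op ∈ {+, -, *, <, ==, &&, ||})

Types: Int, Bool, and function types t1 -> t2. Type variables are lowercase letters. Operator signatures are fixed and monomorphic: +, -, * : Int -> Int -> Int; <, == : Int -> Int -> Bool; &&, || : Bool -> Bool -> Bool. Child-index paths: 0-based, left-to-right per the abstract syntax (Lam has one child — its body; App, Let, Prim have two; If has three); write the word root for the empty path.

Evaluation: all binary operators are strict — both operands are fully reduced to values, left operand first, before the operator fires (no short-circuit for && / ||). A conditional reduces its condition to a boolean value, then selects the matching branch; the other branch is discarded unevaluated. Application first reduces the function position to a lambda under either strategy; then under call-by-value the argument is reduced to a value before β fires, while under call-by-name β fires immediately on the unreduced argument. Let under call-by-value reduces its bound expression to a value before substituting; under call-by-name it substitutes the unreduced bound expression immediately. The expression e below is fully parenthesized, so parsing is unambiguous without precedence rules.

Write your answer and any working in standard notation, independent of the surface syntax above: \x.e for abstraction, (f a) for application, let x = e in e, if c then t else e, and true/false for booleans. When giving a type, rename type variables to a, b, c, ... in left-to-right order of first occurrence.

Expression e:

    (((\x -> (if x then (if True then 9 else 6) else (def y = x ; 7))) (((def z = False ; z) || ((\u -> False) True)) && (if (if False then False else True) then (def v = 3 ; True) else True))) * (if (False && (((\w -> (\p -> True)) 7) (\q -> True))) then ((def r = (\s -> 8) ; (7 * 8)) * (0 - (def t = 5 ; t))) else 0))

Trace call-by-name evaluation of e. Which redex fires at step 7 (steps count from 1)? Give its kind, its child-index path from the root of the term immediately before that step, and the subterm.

Trace:
step 0: (((\x.(if x then (if true then 9 else 6) else (let y = x in 7))) (((let z = false in z) || ((\u.false) true)) && (if (if false then false else true) then (let v = 3 in true) else true))) * (if (false && (((\w.(\p.true)) 7) (\q.true))) then ((let r = (\s.8) in (7 * 8)) * (0 - (let t = 5 in t))) else 0))
step 1: [beta@0] ((if (((let z = false in z) || ((\u.false) true)) && (if (if false then false else true) then (let v = 3 in true) else true)) then (if true then 9 else 6) else (let y = (((let z = false in z) || ((\u.false) true)) && (if (if false then false else true) then (let v = 3 in true) else true)) in 7)) * (if (false && (((\w.(\p.true)) 7) (\q.true))) then ((let r = (\s.8) in (7 * 8)) * (0 - (let t = 5 in t))) else 0))
step 2: [let@0.0.0.0] ((if ((false || ((\u.false) true)) && (if (if false then false else true) then (let v = 3 in true) else true)) then (if true then 9 else 6) else (let y = (((let z = false in z) || ((\u.false) true)) && (if (if false then false else true) then (let v = 3 in true) else true)) in 7)) * (if (false && (((\w.(\p.true)) 7) (\q.true))) then ((let r = (\s.8) in (7 * 8)) * (0 - (let t = 5 in t))) else 0))
step 3: [beta@0.0.0.1] ((if ((false || false) && (if (if false then false else true) then (let v = 3 in true) else true)) then (if true then 9 else 6) else (let y = (((let z = false in z) || ((\u.false) true)) && (if (if false then false else true) then (let v = 3 in true) else true)) in 7)) * (if (false && (((\w.(\p.true)) 7) (\q.true))) then ((let r = (\s.8) in (7 * 8)) * (0 - (let t = 5 in t))) else 0))
step 4: [delta@0.0.0] ((if (false && (if (if false then false else true) then (let v = 3 in true) else true)) then (if true then 9 else 6) else (let y = (((let z = false in z) || ((\u.false) true)) && (if (if false then false else true) then (let v = 3 in true) else true)) in 7)) * (if (false && (((\w.(\p.true)) 7) (\q.true))) then ((let r = (\s.8) in (7 * 8)) * (0 - (let t = 5 in t))) else 0))
step 5: [if@0.0.1.0] ((if (false && (if true then (let v = 3 in true) else true)) then (if true then 9 else 6) else (let y = (((let z = false in z) || ((\u.false) true)) && (if (if false then false else true) then (let v = 3 in true) else true)) in 7)) * (if (false && (((\w.(\p.true)) 7) (\q.true))) then ((let r = (\s.8) in (7 * 8)) * (0 - (let t = 5 in t))) else 0))
step 6: [if@0.0.1] ((if (false && (let v = 3 in true)) then (if true then 9 else 6) else (let y = (((let z = false in z) || ((\u.false) true)) && (if (if false then false else true) then (let v = 3 in true) else true)) in 7)) * (if (false && (((\w.(\p.true)) 7) (\q.true))) then ((let r = (\s.8) in (7 * 8)) * (0 - (let t = 5 in t))) else 0))
step 7: [let@0.0.1] ((if (false && true) then (if true then 9 else 6) else (let y = (((let z = false in z) || ((\u.false) true)) && (if (if false then false else true) then (let v = 3 in true) else true)) in 7)) * (if (false && (((\w.(\p.true)) 7) (\q.true))) then ((let r = (\s.8) in (7 * 8)) * (0 - (let t = 5 in t))) else 0))

Answer: let at 0.0.1 : (let v = 3 in true)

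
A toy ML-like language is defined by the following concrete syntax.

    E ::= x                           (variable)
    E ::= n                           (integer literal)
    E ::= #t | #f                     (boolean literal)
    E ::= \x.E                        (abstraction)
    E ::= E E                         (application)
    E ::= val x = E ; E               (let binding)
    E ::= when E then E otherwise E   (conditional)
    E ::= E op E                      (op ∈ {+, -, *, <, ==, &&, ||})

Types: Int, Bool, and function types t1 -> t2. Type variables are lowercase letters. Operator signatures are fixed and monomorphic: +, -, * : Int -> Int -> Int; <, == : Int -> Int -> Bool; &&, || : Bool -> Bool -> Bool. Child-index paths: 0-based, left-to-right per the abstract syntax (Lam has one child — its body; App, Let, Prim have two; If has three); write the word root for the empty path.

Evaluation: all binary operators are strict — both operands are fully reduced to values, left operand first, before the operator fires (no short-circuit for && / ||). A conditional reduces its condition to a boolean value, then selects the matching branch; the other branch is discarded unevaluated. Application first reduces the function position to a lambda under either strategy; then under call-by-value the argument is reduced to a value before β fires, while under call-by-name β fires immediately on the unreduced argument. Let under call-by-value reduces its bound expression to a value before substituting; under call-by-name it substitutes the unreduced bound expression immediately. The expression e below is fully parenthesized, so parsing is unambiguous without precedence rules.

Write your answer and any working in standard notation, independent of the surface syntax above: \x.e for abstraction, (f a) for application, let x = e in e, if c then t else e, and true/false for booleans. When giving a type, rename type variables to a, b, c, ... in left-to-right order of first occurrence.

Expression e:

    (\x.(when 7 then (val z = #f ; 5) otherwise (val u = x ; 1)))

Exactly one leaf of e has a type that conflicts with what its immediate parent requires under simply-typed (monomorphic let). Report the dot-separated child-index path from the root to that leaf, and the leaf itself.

Answer: 0.0 : 7

Trace:
  unify Int ~ Bool
  FAIL: mismatch Int ~ Bool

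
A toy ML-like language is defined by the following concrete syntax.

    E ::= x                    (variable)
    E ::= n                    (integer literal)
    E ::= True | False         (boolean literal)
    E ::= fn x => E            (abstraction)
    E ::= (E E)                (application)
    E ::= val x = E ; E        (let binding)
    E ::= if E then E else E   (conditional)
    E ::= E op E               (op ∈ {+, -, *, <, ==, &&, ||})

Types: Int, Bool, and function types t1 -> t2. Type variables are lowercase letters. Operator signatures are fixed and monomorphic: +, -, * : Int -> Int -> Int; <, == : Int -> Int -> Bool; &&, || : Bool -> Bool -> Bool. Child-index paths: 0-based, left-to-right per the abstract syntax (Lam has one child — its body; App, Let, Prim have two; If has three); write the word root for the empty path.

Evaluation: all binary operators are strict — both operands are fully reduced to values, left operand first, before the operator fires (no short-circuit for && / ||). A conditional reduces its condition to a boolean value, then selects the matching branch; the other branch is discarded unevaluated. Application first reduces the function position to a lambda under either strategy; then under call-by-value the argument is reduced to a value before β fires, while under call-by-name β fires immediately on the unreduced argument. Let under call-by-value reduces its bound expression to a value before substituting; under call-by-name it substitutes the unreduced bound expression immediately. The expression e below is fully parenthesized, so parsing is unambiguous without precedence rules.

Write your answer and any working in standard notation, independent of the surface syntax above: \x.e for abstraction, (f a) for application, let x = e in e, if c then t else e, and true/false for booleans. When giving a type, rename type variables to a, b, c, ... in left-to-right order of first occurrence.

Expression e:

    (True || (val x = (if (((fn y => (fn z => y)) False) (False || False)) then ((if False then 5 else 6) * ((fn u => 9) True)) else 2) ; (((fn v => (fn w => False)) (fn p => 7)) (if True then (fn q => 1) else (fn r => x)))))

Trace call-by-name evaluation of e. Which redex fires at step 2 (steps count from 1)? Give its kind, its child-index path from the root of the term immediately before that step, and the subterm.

Trace:
step 0: (true || (let x = (if (((\y.(\z.y)) false) (false || false)) then ((if false then 5 else 6) * ((\u.9) true)) else 2) in (((\v.(\w.false)) (\p.7)) (if true then (\q.1) else (\r.x)))))
step 1: [let@1] (true || (((\v.(\w.false)) (\p.7)) (if true then (\q.1) else (\r.(if (((\y.(\z.y)) false) (false || false)) then ((if false then 5 else 6) * ((\u.9) true)) else 2)))))
step 2: [beta@1.0] (true || ((\w.false) (if true then (\q.1) else (\r.(if (((\y.(\z.y)) false) (false || false)) then ((if false then 5 else 6) * ((\u.9) true)) else 2)))))

Answer: beta at 1.0 : ((\v.(\w.false)) (\p.7))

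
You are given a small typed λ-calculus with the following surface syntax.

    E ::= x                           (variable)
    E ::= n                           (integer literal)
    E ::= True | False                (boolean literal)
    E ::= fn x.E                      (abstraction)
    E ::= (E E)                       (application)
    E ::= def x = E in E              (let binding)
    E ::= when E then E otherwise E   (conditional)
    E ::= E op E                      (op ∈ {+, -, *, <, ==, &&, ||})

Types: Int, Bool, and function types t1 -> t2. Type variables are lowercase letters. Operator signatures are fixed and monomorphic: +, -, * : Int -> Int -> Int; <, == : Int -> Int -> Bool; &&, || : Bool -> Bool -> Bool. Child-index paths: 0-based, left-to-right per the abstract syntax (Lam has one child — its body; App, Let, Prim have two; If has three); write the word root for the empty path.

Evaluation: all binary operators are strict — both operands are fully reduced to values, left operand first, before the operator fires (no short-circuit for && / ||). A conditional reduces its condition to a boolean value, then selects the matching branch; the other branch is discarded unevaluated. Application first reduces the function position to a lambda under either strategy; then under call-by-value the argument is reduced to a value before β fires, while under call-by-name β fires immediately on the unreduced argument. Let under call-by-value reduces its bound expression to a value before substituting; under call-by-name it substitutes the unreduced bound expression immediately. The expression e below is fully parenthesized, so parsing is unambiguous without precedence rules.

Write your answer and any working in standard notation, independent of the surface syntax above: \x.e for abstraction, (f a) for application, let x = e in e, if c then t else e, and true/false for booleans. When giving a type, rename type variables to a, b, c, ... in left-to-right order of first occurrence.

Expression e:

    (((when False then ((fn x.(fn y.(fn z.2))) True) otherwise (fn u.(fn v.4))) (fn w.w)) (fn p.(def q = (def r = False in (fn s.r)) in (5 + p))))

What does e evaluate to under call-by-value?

Derivation:
step 0: (((if false then ((\x.(\y.(\z.2))) true) else (\u.(\v.4))) (\w.w)) (\p.(let q = (let r = false in (\s.r)) in (5 + p))))
step 1: [if@0.0] (((\u.(\v.4)) (\w.w)) (\p.(let q = (let r = false in (\s.r)) in (5 + p))))
step 2: [beta@0] ((\v.4) (\p.(let q = (let r = false in (\s.r)) in (5 + p))))
step 3: [beta@root] 4

Answer: 4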